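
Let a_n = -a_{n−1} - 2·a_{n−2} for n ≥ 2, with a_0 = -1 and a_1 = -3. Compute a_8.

With companion matrix Q = [[-1, -2], [1, 0]], [a_n, a_{n−1}]ᵀ = Q·[a_{n−1}, a_{n−2}]ᵀ, so [a_8, a_7]ᵀ = Q⁷·[a_1, a_0]ᵀ.
Q⁷ = [[3, -14], [7, 10]], giving [a_8, a_7]ᵀ = [[5], [-31]].

5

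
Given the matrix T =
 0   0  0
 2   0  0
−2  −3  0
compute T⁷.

T is strictly triangular, hence nilpotent: T³ = 0, so T⁷ = 0.

[[0, 0, 0], [0, 0, 0], [0, 0, 0]]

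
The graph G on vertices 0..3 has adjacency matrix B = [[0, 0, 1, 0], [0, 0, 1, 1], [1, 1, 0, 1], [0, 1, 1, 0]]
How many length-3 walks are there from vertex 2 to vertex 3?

The number of length-3 walks from vertex 2 to vertex 3 is entry (2,3) of B³, where B is the adjacency matrix.
B² = [[1, 1, 0, 1], [1, 2, 1, 1], [0, 1, 3, 1], [1, 1, 1, 2]]
B³ = [[0, 1, 3, 1], [1, 2, 4, 3], [3, 4, 2, 4], [1, 3, 4, 2]]

4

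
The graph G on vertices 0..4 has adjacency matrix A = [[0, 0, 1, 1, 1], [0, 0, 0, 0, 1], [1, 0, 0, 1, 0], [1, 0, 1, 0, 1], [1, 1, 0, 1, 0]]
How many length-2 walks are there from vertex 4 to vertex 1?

0

The number of length-2 walks from vertex 4 to vertex 1 is entry (4,1) of A^2, where A is the adjacency matrix.
A^2 = [[3, 1, 1, 2, 1], [1, 1, 0, 1, 0], [1, 0, 2, 1, 2], [2, 1, 1, 3, 1], [1, 0, 2, 1, 3]]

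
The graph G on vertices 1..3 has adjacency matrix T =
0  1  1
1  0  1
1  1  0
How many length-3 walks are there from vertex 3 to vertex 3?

The number of length-3 walks from vertex 3 to vertex 3 is entry (3,3) of T³, where T is the adjacency matrix.
T² = [[2, 1, 1], [1, 2, 1], [1, 1, 2]]
T³ = [[2, 3, 3], [3, 2, 3], [3, 3, 2]]

2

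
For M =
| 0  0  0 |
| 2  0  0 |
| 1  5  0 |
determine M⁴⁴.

M is strictly triangular, hence nilpotent: M³ = 0, so M⁴⁴ = 0.

[[0, 0, 0], [0, 0, 0], [0, 0, 0]]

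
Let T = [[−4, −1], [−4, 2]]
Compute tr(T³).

−80

T² = [[20, 2], [8, 8]]
T³ = [[−88, −16], [−64, 8]]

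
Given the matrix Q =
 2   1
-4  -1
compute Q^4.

Q^2 = [[0, 1], [-4, -3]]
Q^3 = [[-4, -1], [4, -1]]
Q^4 = [[-4, -3], [12, 5]]

[[-4, -3], [12, 5]]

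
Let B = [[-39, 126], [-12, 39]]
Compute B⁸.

[[6561, 0], [0, 6561]]

tr B = 0 and det B = -9, so the characteristic polynomial is λ² − (0)λ + (-9) with roots -3 and 3.
Eigenvectors give P = [[7, 3], [2, 1]] with P⁻¹ = [[1, -3], [-2, 7]], and B = P·diag(-3, 3)·P⁻¹.
Then B⁸ = P·diag(6561, 6561)·P⁻¹ = [[45927, 19683], [13122, 6561]] · [[1, -3], [-2, 7]] = [[6561, 0], [0, 6561]].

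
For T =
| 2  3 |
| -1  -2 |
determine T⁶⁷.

T² = I (check: tr T = 0 and det T = -1), so T⁶⁷ = T since 67 is odd.

[[2, 3], [-1, -2]]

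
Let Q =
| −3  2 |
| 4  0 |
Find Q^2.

[[17, −6], [−12, 8]]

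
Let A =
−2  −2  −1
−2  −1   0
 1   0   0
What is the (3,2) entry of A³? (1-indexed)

A² = [[7, 6, 2], [6, 5, 2], [−2, −2, −1]]
A³ = [[−24, −20, −7], [−20, −17, −6], [7, 6, 2]]

6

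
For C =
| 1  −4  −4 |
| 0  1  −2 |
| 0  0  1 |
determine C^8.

C = I + N where N = [[0, −4, −4], [0, 0, −2], [0, 0, 0]] is strictly upper-triangular, so N^3 = 0.
(I + N)^8 = I + 8·N + 28·N^2 = [[1, −32, 192], [0, 1, −16], [0, 0, 1]].

[[1, −32, 192], [0, 1, −16], [0, 0, 1]]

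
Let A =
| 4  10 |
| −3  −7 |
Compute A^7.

tr A = −3 and det A = 2, so the characteristic polynomial is λ² − (−3)λ + (2) with roots −1 and −2.
Eigenvectors give P = [[−2, −5], [1, 3]] with P⁻¹ = [[−3, −5], [1, 2]], and A = P·diag(−1, −2)·P⁻¹.
Then A^7 = P·diag(−1, −128)·P⁻¹ = [[2, 640], [−1, −384]] · [[−3, −5], [1, 2]] = [[634, 1270], [−381, −763]].

[[634, 1270], [−381, −763]]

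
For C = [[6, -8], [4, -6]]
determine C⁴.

tr C = 0 and det C = -4, so the characteristic polynomial is λ² − (0)λ + (-4) with roots 2 and -2.
Eigenvectors give P = [[2, -1], [1, -1]] with P⁻¹ = [[1, -1], [1, -2]], and C = P·diag(2, -2)·P⁻¹.
Then C⁴ = P·diag(16, 16)·P⁻¹ = [[32, -16], [16, -16]] · [[1, -1], [1, -2]] = [[16, 0], [0, 16]].

[[16, 0], [0, 16]]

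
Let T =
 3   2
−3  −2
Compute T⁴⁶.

[[3, 2], [−3, −2]]

T² = T (a projection; rank 1, trace 1), so T⁴⁶ = T.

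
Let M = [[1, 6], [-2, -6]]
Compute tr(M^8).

tr M = -5 and det M = 6, so the characteristic polynomial is λ² − (-5)λ + (6) with roots -3 and -2.
Eigenvectors give P = [[-3, -2], [2, 1]] with P⁻¹ = [[1, 2], [-2, -3]], and M = P·diag(-3, -2)·P⁻¹.
Then M^8 = P·diag(6561, 256)·P⁻¹ = [[-19683, -512], [13122, 256]] · [[1, 2], [-2, -3]] = [[-18659, -37830], [12610, 25476]].

6817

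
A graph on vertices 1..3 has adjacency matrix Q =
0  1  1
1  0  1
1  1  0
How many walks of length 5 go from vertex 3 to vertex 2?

11

The number of length-5 walks from vertex 3 to vertex 2 is entry (3,2) of Q⁵, where Q is the adjacency matrix.
Q² = [[2, 1, 1], [1, 2, 1], [1, 1, 2]]
Q³ = [[2, 3, 3], [3, 2, 3], [3, 3, 2]]
Q⁴ = [[6, 5, 5], [5, 6, 5], [5, 5, 6]]
Q⁵ = [[10, 11, 11], [11, 10, 11], [11, 11, 10]]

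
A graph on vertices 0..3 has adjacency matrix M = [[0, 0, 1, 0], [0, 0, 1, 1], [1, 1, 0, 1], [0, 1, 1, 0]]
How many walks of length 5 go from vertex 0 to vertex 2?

11

The number of length-5 walks from vertex 0 to vertex 2 is entry (0,2) of M⁵, where M is the adjacency matrix.
M² = [[1, 1, 0, 1], [1, 2, 1, 1], [0, 1, 3, 1], [1, 1, 1, 2]]
M³ = [[0, 1, 3, 1], [1, 2, 4, 3], [3, 4, 2, 4], [1, 3, 4, 2]]
M⁴ = [[3, 4, 2, 4], [4, 7, 6, 6], [2, 6, 11, 6], [4, 6, 6, 7]]
M⁵ = [[2, 6, 11, 6], [6, 12, 17, 13], [11, 17, 14, 17], [6, 13, 17, 12]]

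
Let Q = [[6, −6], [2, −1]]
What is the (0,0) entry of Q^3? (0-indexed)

84

tr Q = 5 and det Q = 6, so the characteristic polynomial is λ² − (5)λ + (6) with roots 2 and 3.
Eigenvectors give P = [[−3, −2], [−2, −1]] with P⁻¹ = [[1, −2], [−2, 3]], and Q = P·diag(2, 3)·P⁻¹.
Then Q^3 = P·diag(8, 27)·P⁻¹ = [[−24, −54], [−16, −27]] · [[1, −2], [−2, 3]] = [[84, −114], [38, −49]].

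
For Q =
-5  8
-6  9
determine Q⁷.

tr Q = 4 and det Q = 3, so the characteristic polynomial is λ² − (4)λ + (3) with roots 1 and 3.
Eigenvectors give P = [[4, 1], [3, 1]] with P⁻¹ = [[1, -1], [-3, 4]], and Q = P·diag(1, 3)·P⁻¹.
Then Q⁷ = P·diag(1, 2187)·P⁻¹ = [[4, 2187], [3, 2187]] · [[1, -1], [-3, 4]] = [[-6557, 8744], [-6558, 8745]].

[[-6557, 8744], [-6558, 8745]]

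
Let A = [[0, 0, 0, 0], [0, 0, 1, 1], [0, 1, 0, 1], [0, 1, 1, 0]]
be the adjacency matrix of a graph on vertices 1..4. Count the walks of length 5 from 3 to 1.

The number of length-5 walks from vertex 3 to vertex 1 is entry (3,1) of A⁵, where A is the adjacency matrix.
A² = [[0, 0, 0, 0], [0, 2, 1, 1], [0, 1, 2, 1], [0, 1, 1, 2]]
A³ = [[0, 0, 0, 0], [0, 2, 3, 3], [0, 3, 2, 3], [0, 3, 3, 2]]
A⁴ = [[0, 0, 0, 0], [0, 6, 5, 5], [0, 5, 6, 5], [0, 5, 5, 6]]
A⁵ = [[0, 0, 0, 0], [0, 10, 11, 11], [0, 11, 10, 11], [0, 11, 11, 10]]

0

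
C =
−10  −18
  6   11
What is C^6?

[[−188, −378], [126, 253]]

tr C = 1 and det C = −2, so the characteristic polynomial is λ² − (1)λ + (−2) with roots 2 and −1.
Eigenvectors give P = [[3, −2], [−2, 1]] with P⁻¹ = [[−1, −2], [−2, −3]], and C = P·diag(2, −1)·P⁻¹.
Then C^6 = P·diag(64, 1)·P⁻¹ = [[192, −2], [−128, 1]] · [[−1, −2], [−2, −3]] = [[−188, −378], [126, 253]].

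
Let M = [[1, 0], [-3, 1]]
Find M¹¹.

[[1, 0], [-33, 1]]

M = I + N where N = [[0, 0], [-3, 0]] is strictly lower-triangular, so N² = 0.
(I + N)¹¹ = I + 11·N = [[1, 0], [-33, 1]].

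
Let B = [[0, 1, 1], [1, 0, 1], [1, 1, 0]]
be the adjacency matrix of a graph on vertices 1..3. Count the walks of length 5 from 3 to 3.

The number of length-5 walks from vertex 3 to vertex 3 is entry (3,3) of B⁵, where B is the adjacency matrix.
B² = [[2, 1, 1], [1, 2, 1], [1, 1, 2]]
B³ = [[2, 3, 3], [3, 2, 3], [3, 3, 2]]
B⁴ = [[6, 5, 5], [5, 6, 5], [5, 5, 6]]
B⁵ = [[10, 11, 11], [11, 10, 11], [11, 11, 10]]

10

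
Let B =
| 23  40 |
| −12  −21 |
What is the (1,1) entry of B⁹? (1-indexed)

118103

tr B = 2 and det B = −3, so the characteristic polynomial is λ² − (2)λ + (−3) with roots −1 and 3.
Eigenvectors give P = [[−5, 2], [3, −1]] with P⁻¹ = [[1, 2], [3, 5]], and B = P·diag(−1, 3)·P⁻¹.
Then B⁹ = P·diag(−1, 19683)·P⁻¹ = [[5, 39366], [−3, −19683]] · [[1, 2], [3, 5]] = [[118103, 196840], [−59052, −98421]].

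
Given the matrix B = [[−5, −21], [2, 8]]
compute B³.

[[−41, −147], [14, 50]]

tr B = 3 and det B = 2, so the characteristic polynomial is λ² − (3)λ + (2) with roots 1 and 2.
Eigenvectors give P = [[7, −3], [−2, 1]] with P⁻¹ = [[1, 3], [2, 7]], and B = P·diag(1, 2)·P⁻¹.
Then B³ = P·diag(1, 8)·P⁻¹ = [[7, −24], [−2, 8]] · [[1, 3], [2, 7]] = [[−41, −147], [14, 50]].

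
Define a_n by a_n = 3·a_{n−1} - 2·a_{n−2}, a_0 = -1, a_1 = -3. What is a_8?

-511

With companion matrix T = [[3, -2], [1, 0]], [a_n, a_{n−1}]ᵀ = T·[a_{n−1}, a_{n−2}]ᵀ, so [a_8, a_7]ᵀ = T⁷·[a_1, a_0]ᵀ.
T⁷ = [[255, -254], [127, -126]], giving [a_8, a_7]ᵀ = [[-511], [-255]].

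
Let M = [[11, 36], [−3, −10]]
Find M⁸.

[[1021, 3060], [−255, −764]]

tr M = 1 and det M = −2, so the characteristic polynomial is λ² − (1)λ + (−2) with roots −1 and 2.
Eigenvectors give P = [[−3, −4], [1, 1]] with P⁻¹ = [[1, 4], [−1, −3]], and M = P·diag(−1, 2)·P⁻¹.
Then M⁸ = P·diag(1, 256)·P⁻¹ = [[−3, −1024], [1, 256]] · [[1, 4], [−1, −3]] = [[1021, 3060], [−255, −764]].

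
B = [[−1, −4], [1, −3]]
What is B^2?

[[−3, 16], [−4, 5]]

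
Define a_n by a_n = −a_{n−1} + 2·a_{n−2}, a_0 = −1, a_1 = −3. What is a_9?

−343

With companion matrix M = [[−1, 2], [1, 0]], [a_n, a_{n−1}]ᵀ = M·[a_{n−1}, a_{n−2}]ᵀ, so [a_9, a_8]ᵀ = M^8·[a_1, a_0]ᵀ.
M^8 = [[171, −170], [−85, 86]], giving [a_9, a_8]ᵀ = [[−343], [169]].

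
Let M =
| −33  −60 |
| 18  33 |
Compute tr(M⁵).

tr M = 0 and det M = −9, so the characteristic polynomial is λ² − (0)λ + (−9) with roots 3 and −3.
Eigenvectors give P = [[−5, −2], [3, 1]] with P⁻¹ = [[1, 2], [−3, −5]], and M = P·diag(3, −3)·P⁻¹.
Then M⁵ = P·diag(243, −243)·P⁻¹ = [[−1215, 486], [729, −243]] · [[1, 2], [−3, −5]] = [[−2673, −4860], [1458, 2673]].

0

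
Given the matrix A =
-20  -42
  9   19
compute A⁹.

tr A = -1 and det A = -2, so the characteristic polynomial is λ² − (-1)λ + (-2) with roots 1 and -2.
Eigenvectors give P = [[-2, -7], [1, 3]] with P⁻¹ = [[3, 7], [-1, -2]], and A = P·diag(1, -2)·P⁻¹.
Then A⁹ = P·diag(1, -512)·P⁻¹ = [[-2, 3584], [1, -1536]] · [[3, 7], [-1, -2]] = [[-3590, -7182], [1539, 3079]].

[[-3590, -7182], [1539, 3079]]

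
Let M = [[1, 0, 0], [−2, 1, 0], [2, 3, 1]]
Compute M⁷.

[[1, 0, 0], [−14, 1, 0], [−112, 21, 1]]

M = I + N where N = [[0, 0, 0], [−2, 0, 0], [2, 3, 0]] is strictly lower-triangular, so N³ = 0.
(I + N)⁷ = I + 7·N + 21·N² = [[1, 0, 0], [−14, 1, 0], [−112, 21, 1]].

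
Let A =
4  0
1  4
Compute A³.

[[64, 0], [48, 64]]

A² = [[16, 0], [8, 16]]
A³ = [[64, 0], [48, 64]]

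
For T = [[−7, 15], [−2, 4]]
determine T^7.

tr T = −3 and det T = 2, so the characteristic polynomial is λ² − (−3)λ + (2) with roots −2 and −1.
Eigenvectors give P = [[3, −5], [1, −2]] with P⁻¹ = [[2, −5], [1, −3]], and T = P·diag(−2, −1)·P⁻¹.
Then T^7 = P·diag(−128, −1)·P⁻¹ = [[−384, 5], [−128, 2]] · [[2, −5], [1, −3]] = [[−763, 1905], [−254, 634]].

[[−763, 1905], [−254, 634]]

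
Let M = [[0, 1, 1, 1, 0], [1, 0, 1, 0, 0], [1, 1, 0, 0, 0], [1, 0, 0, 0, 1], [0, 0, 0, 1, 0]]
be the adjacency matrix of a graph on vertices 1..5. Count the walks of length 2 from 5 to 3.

0

The number of length-2 walks from vertex 5 to vertex 3 is entry (5,3) of M^2, where M is the adjacency matrix.
M^2 = [[3, 1, 1, 0, 1], [1, 2, 1, 1, 0], [1, 1, 2, 1, 0], [0, 1, 1, 2, 0], [1, 0, 0, 0, 1]]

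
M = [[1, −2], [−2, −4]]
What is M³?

M² = [[5, 6], [6, 20]]
M³ = [[−7, −34], [−34, −92]]

[[−7, −34], [−34, −92]]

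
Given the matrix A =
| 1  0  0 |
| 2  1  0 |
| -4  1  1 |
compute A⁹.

A = I + N where N = [[0, 0, 0], [2, 0, 0], [-4, 1, 0]] is strictly lower-triangular, so N³ = 0.
(I + N)⁹ = I + 9·N + 36·N² = [[1, 0, 0], [18, 1, 0], [36, 9, 1]].

[[1, 0, 0], [18, 1, 0], [36, 9, 1]]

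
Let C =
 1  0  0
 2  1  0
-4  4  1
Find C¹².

[[1, 0, 0], [24, 1, 0], [480, 48, 1]]

C = I + N where N = [[0, 0, 0], [2, 0, 0], [-4, 4, 0]] is strictly lower-triangular, so N³ = 0.
(I + N)¹² = I + 12·N + 66·N² = [[1, 0, 0], [24, 1, 0], [480, 48, 1]].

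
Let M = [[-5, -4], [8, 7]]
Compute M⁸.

tr M = 2 and det M = -3, so the characteristic polynomial is λ² − (2)λ + (-3) with roots 3 and -1.
Eigenvectors give P = [[-1, -1], [2, 1]] with P⁻¹ = [[1, 1], [-2, -1]], and M = P·diag(3, -1)·P⁻¹.
Then M⁸ = P·diag(6561, 1)·P⁻¹ = [[-6561, -1], [13122, 1]] · [[1, 1], [-2, -1]] = [[-6559, -6560], [13120, 13121]].

[[-6559, -6560], [13120, 13121]]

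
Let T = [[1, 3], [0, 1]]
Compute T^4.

T = I + N where N = [[0, 3], [0, 0]] is strictly upper-triangular, so N^2 = 0.
(I + N)^4 = I + 4·N = [[1, 12], [0, 1]].

[[1, 12], [0, 1]]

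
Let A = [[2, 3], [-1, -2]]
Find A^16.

[[1, 0], [0, 1]]

A² = I (check: tr A = 0 and det A = -1), so A^16 = I since 16 is even.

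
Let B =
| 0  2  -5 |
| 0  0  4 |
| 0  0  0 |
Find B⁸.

B is strictly triangular, hence nilpotent: B³ = 0, so B⁸ = 0.

[[0, 0, 0], [0, 0, 0], [0, 0, 0]]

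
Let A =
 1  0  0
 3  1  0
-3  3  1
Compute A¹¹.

A = I + N where N = [[0, 0, 0], [3, 0, 0], [-3, 3, 0]] is strictly lower-triangular, so N³ = 0.
(I + N)¹¹ = I + 11·N + 55·N² = [[1, 0, 0], [33, 1, 0], [462, 33, 1]].

[[1, 0, 0], [33, 1, 0], [462, 33, 1]]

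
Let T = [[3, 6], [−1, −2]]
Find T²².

T² = T (a projection; rank 1, trace 1), so T²² = T.

[[3, 6], [−1, −2]]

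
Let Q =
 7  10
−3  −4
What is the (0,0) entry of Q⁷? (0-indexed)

tr Q = 3 and det Q = 2, so the characteristic polynomial is λ² − (3)λ + (2) with roots 1 and 2.
Eigenvectors give P = [[−5, −2], [3, 1]] with P⁻¹ = [[1, 2], [−3, −5]], and Q = P·diag(1, 2)·P⁻¹.
Then Q⁷ = P·diag(1, 128)·P⁻¹ = [[−5, −256], [3, 128]] · [[1, 2], [−3, −5]] = [[763, 1270], [−381, −634]].

763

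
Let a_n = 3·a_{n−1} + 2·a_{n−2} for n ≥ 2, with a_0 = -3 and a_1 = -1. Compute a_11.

With companion matrix M = [[3, 2], [1, 0]], [a_n, a_{n−1}]ᵀ = M·[a_{n−1}, a_{n−2}]ᵀ, so [a_11, a_10]ᵀ = M^10·[a_1, a_0]ᵀ.
M^10 = [[283667, 159294], [79647, 44726]], giving [a_11, a_10]ᵀ = [[-761549], [-213825]].

-761549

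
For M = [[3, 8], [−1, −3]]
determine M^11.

M² = I (check: tr M = 0 and det M = −1), so M^11 = M since 11 is odd.

[[3, 8], [−1, −3]]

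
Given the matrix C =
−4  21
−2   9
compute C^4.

tr C = 5 and det C = 6, so the characteristic polynomial is λ² − (5)λ + (6) with roots 3 and 2.
Eigenvectors give P = [[−3, 7], [−1, 2]] with P⁻¹ = [[2, −7], [1, −3]], and C = P·diag(3, 2)·P⁻¹.
Then C^4 = P·diag(81, 16)·P⁻¹ = [[−243, 112], [−81, 32]] · [[2, −7], [1, −3]] = [[−374, 1365], [−130, 471]].

[[−374, 1365], [−130, 471]]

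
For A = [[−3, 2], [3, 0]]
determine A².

[[15, −6], [−9, 6]]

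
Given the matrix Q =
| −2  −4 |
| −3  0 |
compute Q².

[[16, 8], [6, 12]]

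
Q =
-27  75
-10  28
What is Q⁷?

tr Q = 1 and det Q = -6, so the characteristic polynomial is λ² − (1)λ + (-6) with roots 3 and -2.
Eigenvectors give P = [[-5, -3], [-2, -1]] with P⁻¹ = [[1, -3], [-2, 5]], and Q = P·diag(3, -2)·P⁻¹.
Then Q⁷ = P·diag(2187, -128)·P⁻¹ = [[-10935, 384], [-4374, 128]] · [[1, -3], [-2, 5]] = [[-11703, 34725], [-4630, 13762]].

[[-11703, 34725], [-4630, 13762]]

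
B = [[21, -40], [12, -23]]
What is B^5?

tr B = -2 and det B = -3, so the characteristic polynomial is λ² − (-2)λ + (-3) with roots -3 and 1.
Eigenvectors give P = [[-5, 2], [-3, 1]] with P⁻¹ = [[1, -2], [3, -5]], and B = P·diag(-3, 1)·P⁻¹.
Then B^5 = P·diag(-243, 1)·P⁻¹ = [[1215, 2], [729, 1]] · [[1, -2], [3, -5]] = [[1221, -2440], [732, -1463]].

[[1221, -2440], [732, -1463]]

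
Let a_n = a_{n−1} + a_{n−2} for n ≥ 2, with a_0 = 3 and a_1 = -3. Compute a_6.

-9

With companion matrix T = [[1, 1], [1, 0]], [a_n, a_{n−1}]ᵀ = T·[a_{n−1}, a_{n−2}]ᵀ, so [a_6, a_5]ᵀ = T⁵·[a_1, a_0]ᵀ.
T⁵ = [[8, 5], [5, 3]], giving [a_6, a_5]ᵀ = [[-9], [-6]].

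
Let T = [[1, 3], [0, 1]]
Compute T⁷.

T = I + N where N = [[0, 3], [0, 0]] is strictly upper-triangular, so N² = 0.
(I + N)⁷ = I + 7·N = [[1, 21], [0, 1]].

[[1, 21], [0, 1]]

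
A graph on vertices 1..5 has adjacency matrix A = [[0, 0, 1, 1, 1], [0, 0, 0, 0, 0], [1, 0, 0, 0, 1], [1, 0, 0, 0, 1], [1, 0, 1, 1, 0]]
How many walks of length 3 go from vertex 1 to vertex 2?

0

The number of length-3 walks from vertex 1 to vertex 2 is entry (1,2) of A³, where A is the adjacency matrix.
A² = [[3, 0, 1, 1, 2], [0, 0, 0, 0, 0], [1, 0, 2, 2, 1], [1, 0, 2, 2, 1], [2, 0, 1, 1, 3]]
A³ = [[4, 0, 5, 5, 5], [0, 0, 0, 0, 0], [5, 0, 2, 2, 5], [5, 0, 2, 2, 5], [5, 0, 5, 5, 4]]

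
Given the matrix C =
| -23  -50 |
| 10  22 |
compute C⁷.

tr C = -1 and det C = -6, so the characteristic polynomial is λ² − (-1)λ + (-6) with roots 2 and -3.
Eigenvectors give P = [[-2, 5], [1, -2]] with P⁻¹ = [[2, 5], [1, 2]], and C = P·diag(2, -3)·P⁻¹.
Then C⁷ = P·diag(128, -2187)·P⁻¹ = [[-256, -10935], [128, 4374]] · [[2, 5], [1, 2]] = [[-11447, -23150], [4630, 9388]].

[[-11447, -23150], [4630, 9388]]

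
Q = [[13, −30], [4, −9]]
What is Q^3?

[[157, −390], [52, −129]]

tr Q = 4 and det Q = 3, so the characteristic polynomial is λ² − (4)λ + (3) with roots 3 and 1.
Eigenvectors give P = [[3, −5], [1, −2]] with P⁻¹ = [[2, −5], [1, −3]], and Q = P·diag(3, 1)·P⁻¹.
Then Q^3 = P·diag(27, 1)·P⁻¹ = [[81, −5], [27, −2]] · [[2, −5], [1, −3]] = [[157, −390], [52, −129]].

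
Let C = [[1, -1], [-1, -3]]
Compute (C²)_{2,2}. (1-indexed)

10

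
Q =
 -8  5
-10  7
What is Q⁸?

[[12866, -6305], [12610, -6049]]

tr Q = -1 and det Q = -6, so the characteristic polynomial is λ² − (-1)λ + (-6) with roots -3 and 2.
Eigenvectors give P = [[-1, 1], [-1, 2]] with P⁻¹ = [[-2, 1], [-1, 1]], and Q = P·diag(-3, 2)·P⁻¹.
Then Q⁸ = P·diag(6561, 256)·P⁻¹ = [[-6561, 256], [-6561, 512]] · [[-2, 1], [-1, 1]] = [[12866, -6305], [12610, -6049]].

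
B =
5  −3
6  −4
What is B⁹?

tr B = 1 and det B = −2, so the characteristic polynomial is λ² − (1)λ + (−2) with roots −1 and 2.
Eigenvectors give P = [[−1, 1], [−2, 1]] with P⁻¹ = [[1, −1], [2, −1]], and B = P·diag(−1, 2)·P⁻¹.
Then B⁹ = P·diag(−1, 512)·P⁻¹ = [[1, 512], [2, 512]] · [[1, −1], [2, −1]] = [[1025, −513], [1026, −514]].

[[1025, −513], [1026, −514]]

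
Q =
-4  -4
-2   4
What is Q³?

Q² = [[24, 0], [0, 24]]
Q³ = [[-96, -96], [-48, 96]]

[[-96, -96], [-48, 96]]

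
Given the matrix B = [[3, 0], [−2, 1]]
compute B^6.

tr B = 4 and det B = 3, so the characteristic polynomial is λ² − (4)λ + (3) with roots 3 and 1.
Eigenvectors give P = [[1, 0], [−1, 1]] with P⁻¹ = [[1, 0], [1, 1]], and B = P·diag(3, 1)·P⁻¹.
Then B^6 = P·diag(729, 1)·P⁻¹ = [[729, 0], [−729, 1]] · [[1, 0], [1, 1]] = [[729, 0], [−728, 1]].

[[729, 0], [−728, 1]]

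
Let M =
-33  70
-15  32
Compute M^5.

[[-1893, 3850], [-825, 1682]]

tr M = -1 and det M = -6, so the characteristic polynomial is λ² − (-1)λ + (-6) with roots -3 and 2.
Eigenvectors give P = [[7, 2], [3, 1]] with P⁻¹ = [[1, -2], [-3, 7]], and M = P·diag(-3, 2)·P⁻¹.
Then M^5 = P·diag(-243, 32)·P⁻¹ = [[-1701, 64], [-729, 32]] · [[1, -2], [-3, 7]] = [[-1893, 3850], [-825, 1682]].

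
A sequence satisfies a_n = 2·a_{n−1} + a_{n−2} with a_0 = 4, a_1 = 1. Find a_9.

With companion matrix C = [[2, 1], [1, 0]], [a_n, a_{n−1}]ᵀ = C·[a_{n−1}, a_{n−2}]ᵀ, so [a_9, a_8]ᵀ = C⁸·[a_1, a_0]ᵀ.
C⁸ = [[985, 408], [408, 169]], giving [a_9, a_8]ᵀ = [[2617], [1084]].

2617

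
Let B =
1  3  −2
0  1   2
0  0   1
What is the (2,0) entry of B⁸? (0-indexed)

0

B = I + N where N = [[0, 3, −2], [0, 0, 2], [0, 0, 0]] is strictly upper-triangular, so N³ = 0.
(I + N)⁸ = I + 8·N + 28·N² = [[1, 24, 152], [0, 1, 16], [0, 0, 1]].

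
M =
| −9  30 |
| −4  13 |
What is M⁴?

[[−399, 1200], [−160, 481]]

tr M = 4 and det M = 3, so the characteristic polynomial is λ² − (4)λ + (3) with roots 1 and 3.
Eigenvectors give P = [[3, 5], [1, 2]] with P⁻¹ = [[2, −5], [−1, 3]], and M = P·diag(1, 3)·P⁻¹.
Then M⁴ = P·diag(1, 81)·P⁻¹ = [[3, 405], [1, 162]] · [[2, −5], [−1, 3]] = [[−399, 1200], [−160, 481]].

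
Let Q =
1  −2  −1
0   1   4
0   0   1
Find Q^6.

[[1, −12, −126], [0, 1, 24], [0, 0, 1]]

Q = I + N where N = [[0, −2, −1], [0, 0, 4], [0, 0, 0]] is strictly upper-triangular, so N^3 = 0.
(I + N)^6 = I + 6·N + 15·N^2 = [[1, −12, −126], [0, 1, 24], [0, 0, 1]].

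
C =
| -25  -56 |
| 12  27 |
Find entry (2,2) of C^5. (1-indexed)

1707

tr C = 2 and det C = -3, so the characteristic polynomial is λ² − (2)λ + (-3) with roots 3 and -1.
Eigenvectors give P = [[2, -7], [-1, 3]] with P⁻¹ = [[-3, -7], [-1, -2]], and C = P·diag(3, -1)·P⁻¹.
Then C^5 = P·diag(243, -1)·P⁻¹ = [[486, 7], [-243, -3]] · [[-3, -7], [-1, -2]] = [[-1465, -3416], [732, 1707]].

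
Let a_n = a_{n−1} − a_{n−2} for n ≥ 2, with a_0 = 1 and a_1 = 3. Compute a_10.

−3

With companion matrix C = [[1, −1], [1, 0]], [a_n, a_{n−1}]ᵀ = C·[a_{n−1}, a_{n−2}]ᵀ, so [a_10, a_9]ᵀ = C^9·[a_1, a_0]ᵀ.
C^9 = [[−1, 0], [0, −1]], giving [a_10, a_9]ᵀ = [[−3], [−1]].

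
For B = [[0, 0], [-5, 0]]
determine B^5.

B is strictly triangular, hence nilpotent: B^2 = 0, so B^5 = 0.

[[0, 0], [0, 0]]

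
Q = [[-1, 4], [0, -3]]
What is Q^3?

Q^2 = [[1, -16], [0, 9]]
Q^3 = [[-1, 52], [0, -27]]

[[-1, 52], [0, -27]]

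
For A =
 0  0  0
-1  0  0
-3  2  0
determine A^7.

A is strictly triangular, hence nilpotent: A^3 = 0, so A^7 = 0.

[[0, 0, 0], [0, 0, 0], [0, 0, 0]]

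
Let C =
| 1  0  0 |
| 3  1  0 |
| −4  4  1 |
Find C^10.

[[1, 0, 0], [30, 1, 0], [500, 40, 1]]

C = I + N where N = [[0, 0, 0], [3, 0, 0], [−4, 4, 0]] is strictly lower-triangular, so N^3 = 0.
(I + N)^10 = I + 10·N + 45·N^2 = [[1, 0, 0], [30, 1, 0], [500, 40, 1]].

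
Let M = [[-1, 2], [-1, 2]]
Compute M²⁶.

[[-1, 2], [-1, 2]]

M² = M (a projection; rank 1, trace 1), so M²⁶ = M.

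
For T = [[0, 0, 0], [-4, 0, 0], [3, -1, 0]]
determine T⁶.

T is strictly triangular, hence nilpotent: T³ = 0, so T⁶ = 0.

[[0, 0, 0], [0, 0, 0], [0, 0, 0]]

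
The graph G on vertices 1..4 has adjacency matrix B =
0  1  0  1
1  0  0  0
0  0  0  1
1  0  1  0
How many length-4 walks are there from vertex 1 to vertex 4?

The number of length-4 walks from vertex 1 to vertex 4 is entry (1,4) of B⁴, where B is the adjacency matrix.
B² = [[2, 0, 1, 0], [0, 1, 0, 1], [1, 0, 1, 0], [0, 1, 0, 2]]
B³ = [[0, 2, 0, 3], [2, 0, 1, 0], [0, 1, 0, 2], [3, 0, 2, 0]]
B⁴ = [[5, 0, 3, 0], [0, 2, 0, 3], [3, 0, 2, 0], [0, 3, 0, 5]]

0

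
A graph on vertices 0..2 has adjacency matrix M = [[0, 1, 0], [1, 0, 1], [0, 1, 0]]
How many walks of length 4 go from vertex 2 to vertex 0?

The number of length-4 walks from vertex 2 to vertex 0 is entry (2,0) of M⁴, where M is the adjacency matrix.
M² = [[1, 0, 1], [0, 2, 0], [1, 0, 1]]
M³ = [[0, 2, 0], [2, 0, 2], [0, 2, 0]]
M⁴ = [[2, 0, 2], [0, 4, 0], [2, 0, 2]]

2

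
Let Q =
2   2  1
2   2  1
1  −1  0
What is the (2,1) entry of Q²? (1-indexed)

9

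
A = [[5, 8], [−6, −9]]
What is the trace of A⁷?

−2188

tr A = −4 and det A = 3, so the characteristic polynomial is λ² − (−4)λ + (3) with roots −3 and −1.
Eigenvectors give P = [[−1, 4], [1, −3]] with P⁻¹ = [[3, 4], [1, 1]], and A = P·diag(−3, −1)·P⁻¹.
Then A⁷ = P·diag(−2187, −1)·P⁻¹ = [[2187, −4], [−2187, 3]] · [[3, 4], [1, 1]] = [[6557, 8744], [−6558, −8745]].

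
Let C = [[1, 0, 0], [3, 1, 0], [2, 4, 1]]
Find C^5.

C = I + N where N = [[0, 0, 0], [3, 0, 0], [2, 4, 0]] is strictly lower-triangular, so N^3 = 0.
(I + N)^5 = I + 5·N + 10·N^2 = [[1, 0, 0], [15, 1, 0], [130, 20, 1]].

[[1, 0, 0], [15, 1, 0], [130, 20, 1]]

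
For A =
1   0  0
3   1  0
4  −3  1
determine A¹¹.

A = I + N where N = [[0, 0, 0], [3, 0, 0], [4, −3, 0]] is strictly lower-triangular, so N³ = 0.
(I + N)¹¹ = I + 11·N + 55·N² = [[1, 0, 0], [33, 1, 0], [−451, −33, 1]].

[[1, 0, 0], [33, 1, 0], [−451, −33, 1]]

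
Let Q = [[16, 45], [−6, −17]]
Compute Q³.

[[46, 135], [−18, −53]]

tr Q = −1 and det Q = −2, so the characteristic polynomial is λ² − (−1)λ + (−2) with roots −2 and 1.
Eigenvectors give P = [[−5, −3], [2, 1]] with P⁻¹ = [[1, 3], [−2, −5]], and Q = P·diag(−2, 1)·P⁻¹.
Then Q³ = P·diag(−8, 1)·P⁻¹ = [[40, −3], [−16, 1]] · [[1, 3], [−2, −5]] = [[46, 135], [−18, −53]].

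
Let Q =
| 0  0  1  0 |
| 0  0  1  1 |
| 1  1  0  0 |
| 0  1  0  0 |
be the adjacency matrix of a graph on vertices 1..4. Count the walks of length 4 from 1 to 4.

The number of length-4 walks from vertex 1 to vertex 4 is entry (1,4) of Q⁴, where Q is the adjacency matrix.
Q² = [[1, 1, 0, 0], [1, 2, 0, 0], [0, 0, 2, 1], [0, 0, 1, 1]]
Q³ = [[0, 0, 2, 1], [0, 0, 3, 2], [2, 3, 0, 0], [1, 2, 0, 0]]
Q⁴ = [[2, 3, 0, 0], [3, 5, 0, 0], [0, 0, 5, 3], [0, 0, 3, 2]]

0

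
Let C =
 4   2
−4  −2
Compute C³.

C² = [[8, 4], [−8, −4]]
C³ = [[16, 8], [−16, −8]]

[[16, 8], [−16, −8]]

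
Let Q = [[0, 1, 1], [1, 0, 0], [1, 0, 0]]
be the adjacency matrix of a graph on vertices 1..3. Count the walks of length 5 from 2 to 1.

The number of length-5 walks from vertex 2 to vertex 1 is entry (2,1) of Q⁵, where Q is the adjacency matrix.
Q² = [[2, 0, 0], [0, 1, 1], [0, 1, 1]]
Q³ = [[0, 2, 2], [2, 0, 0], [2, 0, 0]]
Q⁴ = [[4, 0, 0], [0, 2, 2], [0, 2, 2]]
Q⁵ = [[0, 4, 4], [4, 0, 0], [4, 0, 0]]

4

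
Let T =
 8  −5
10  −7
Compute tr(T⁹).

19171

tr T = 1 and det T = −6, so the characteristic polynomial is λ² − (1)λ + (−6) with roots 3 and −2.
Eigenvectors give P = [[1, 1], [1, 2]] with P⁻¹ = [[2, −1], [−1, 1]], and T = P·diag(3, −2)·P⁻¹.
Then T⁹ = P·diag(19683, −512)·P⁻¹ = [[19683, −512], [19683, −1024]] · [[2, −1], [−1, 1]] = [[39878, −20195], [40390, −20707]].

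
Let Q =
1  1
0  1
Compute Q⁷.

Q = I + N where N = [[0, 1], [0, 0]] is strictly upper-triangular, so N² = 0.
(I + N)⁷ = I + 7·N = [[1, 7], [0, 1]].

[[1, 7], [0, 1]]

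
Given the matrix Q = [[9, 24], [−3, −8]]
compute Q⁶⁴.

[[9, 24], [−3, −8]]

Q² = Q (a projection; rank 1, trace 1), so Q⁶⁴ = Q.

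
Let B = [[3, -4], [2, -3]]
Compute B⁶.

[[1, 0], [0, 1]]

B² = I (check: tr B = 0 and det B = -1), so B⁶ = I since 6 is even.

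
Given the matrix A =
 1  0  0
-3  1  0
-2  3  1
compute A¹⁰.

A = I + N where N = [[0, 0, 0], [-3, 0, 0], [-2, 3, 0]] is strictly lower-triangular, so N³ = 0.
(I + N)¹⁰ = I + 10·N + 45·N² = [[1, 0, 0], [-30, 1, 0], [-425, 30, 1]].

[[1, 0, 0], [-30, 1, 0], [-425, 30, 1]]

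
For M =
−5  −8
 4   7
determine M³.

tr M = 2 and det M = −3, so the characteristic polynomial is λ² − (2)λ + (−3) with roots 3 and −1.
Eigenvectors give P = [[−1, 2], [1, −1]] with P⁻¹ = [[1, 2], [1, 1]], and M = P·diag(3, −1)·P⁻¹.
Then M³ = P·diag(27, −1)·P⁻¹ = [[−27, −2], [27, 1]] · [[1, 2], [1, 1]] = [[−29, −56], [28, 55]].

[[−29, −56], [28, 55]]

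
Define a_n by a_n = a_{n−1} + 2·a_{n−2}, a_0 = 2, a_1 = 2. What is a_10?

With companion matrix A = [[1, 2], [1, 0]], [a_n, a_{n−1}]ᵀ = A·[a_{n−1}, a_{n−2}]ᵀ, so [a_10, a_9]ᵀ = A^9·[a_1, a_0]ᵀ.
A^9 = [[341, 342], [171, 170]], giving [a_10, a_9]ᵀ = [[1366], [682]].

1366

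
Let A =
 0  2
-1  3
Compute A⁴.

[[-14, 30], [-15, 31]]

tr A = 3 and det A = 2, so the characteristic polynomial is λ² − (3)λ + (2) with roots 1 and 2.
Eigenvectors give P = [[-2, -1], [-1, -1]] with P⁻¹ = [[-1, 1], [1, -2]], and A = P·diag(1, 2)·P⁻¹.
Then A⁴ = P·diag(1, 16)·P⁻¹ = [[-2, -16], [-1, -16]] · [[-1, 1], [1, -2]] = [[-14, 30], [-15, 31]].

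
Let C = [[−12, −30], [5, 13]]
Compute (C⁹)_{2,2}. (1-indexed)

60073

tr C = 1 and det C = −6, so the characteristic polynomial is λ² − (1)λ + (−6) with roots 3 and −2.
Eigenvectors give P = [[−2, 3], [1, −1]] with P⁻¹ = [[1, 3], [1, 2]], and C = P·diag(3, −2)·P⁻¹.
Then C⁹ = P·diag(19683, −512)·P⁻¹ = [[−39366, −1536], [19683, 512]] · [[1, 3], [1, 2]] = [[−40902, −121170], [20195, 60073]].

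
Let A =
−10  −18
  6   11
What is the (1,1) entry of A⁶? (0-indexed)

tr A = 1 and det A = −2, so the characteristic polynomial is λ² − (1)λ + (−2) with roots −1 and 2.
Eigenvectors give P = [[−2, −3], [1, 2]] with P⁻¹ = [[−2, −3], [1, 2]], and A = P·diag(−1, 2)·P⁻¹.
Then A⁶ = P·diag(1, 64)·P⁻¹ = [[−2, −192], [1, 128]] · [[−2, −3], [1, 2]] = [[−188, −378], [126, 253]].

253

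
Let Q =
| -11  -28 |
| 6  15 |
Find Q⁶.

[[-4367, -10192], [2184, 5097]]

tr Q = 4 and det Q = 3, so the characteristic polynomial is λ² − (4)λ + (3) with roots 3 and 1.
Eigenvectors give P = [[2, -7], [-1, 3]] with P⁻¹ = [[-3, -7], [-1, -2]], and Q = P·diag(3, 1)·P⁻¹.
Then Q⁶ = P·diag(729, 1)·P⁻¹ = [[1458, -7], [-729, 3]] · [[-3, -7], [-1, -2]] = [[-4367, -10192], [2184, 5097]].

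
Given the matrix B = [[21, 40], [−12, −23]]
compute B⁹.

[[98421, 196840], [−59052, −118103]]

tr B = −2 and det B = −3, so the characteristic polynomial is λ² − (−2)λ + (−3) with roots 1 and −3.
Eigenvectors give P = [[−2, 5], [1, −3]] with P⁻¹ = [[−3, −5], [−1, −2]], and B = P·diag(1, −3)·P⁻¹.
Then B⁹ = P·diag(1, −19683)·P⁻¹ = [[−2, −98415], [1, 59049]] · [[−3, −5], [−1, −2]] = [[98421, 196840], [−59052, −118103]].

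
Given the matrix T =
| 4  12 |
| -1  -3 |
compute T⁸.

[[4, 12], [-1, -3]]

T² = T (a projection; rank 1, trace 1), so T⁸ = T.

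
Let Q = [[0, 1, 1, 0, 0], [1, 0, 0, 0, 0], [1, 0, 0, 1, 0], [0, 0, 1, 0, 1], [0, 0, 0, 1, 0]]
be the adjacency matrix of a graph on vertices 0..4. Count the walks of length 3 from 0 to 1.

The number of length-3 walks from vertex 0 to vertex 1 is entry (0,1) of Q³, where Q is the adjacency matrix.
Q² = [[2, 0, 0, 1, 0], [0, 1, 1, 0, 0], [0, 1, 2, 0, 1], [1, 0, 0, 2, 0], [0, 0, 1, 0, 1]]
Q³ = [[0, 2, 3, 0, 1], [2, 0, 0, 1, 0], [3, 0, 0, 3, 0], [0, 1, 3, 0, 2], [1, 0, 0, 2, 0]]

2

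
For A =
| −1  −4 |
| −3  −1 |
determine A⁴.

A² = [[13, 8], [6, 13]]
A³ = [[−37, −60], [−45, −37]]
A⁴ = [[217, 208], [156, 217]]

[[217, 208], [156, 217]]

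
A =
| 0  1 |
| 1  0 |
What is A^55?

A² = I (check: tr A = 0 and det A = -1), so A^55 = A since 55 is odd.

[[0, 1], [1, 0]]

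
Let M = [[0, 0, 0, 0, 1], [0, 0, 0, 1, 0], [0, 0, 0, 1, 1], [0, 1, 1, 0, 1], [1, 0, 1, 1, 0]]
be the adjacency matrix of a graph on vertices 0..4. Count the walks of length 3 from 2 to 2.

2

The number of length-3 walks from vertex 2 to vertex 2 is entry (2,2) of M³, where M is the adjacency matrix.
M² = [[1, 0, 1, 1, 0], [0, 1, 1, 0, 1], [1, 1, 2, 1, 1], [1, 0, 1, 3, 1], [0, 1, 1, 1, 3]]
M³ = [[0, 1, 1, 1, 3], [1, 0, 1, 3, 1], [1, 1, 2, 4, 4], [1, 3, 4, 2, 5], [3, 1, 4, 5, 2]]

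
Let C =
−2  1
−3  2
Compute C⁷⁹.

C² = I (check: tr C = 0 and det C = −1), so C⁷⁹ = C since 79 is odd.

[[−2, 1], [−3, 2]]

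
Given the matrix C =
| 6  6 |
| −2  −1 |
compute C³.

[[84, 114], [−38, −49]]

tr C = 5 and det C = 6, so the characteristic polynomial is λ² − (5)λ + (6) with roots 3 and 2.
Eigenvectors give P = [[−2, −3], [1, 2]] with P⁻¹ = [[−2, −3], [1, 2]], and C = P·diag(3, 2)·P⁻¹.
Then C³ = P·diag(27, 8)·P⁻¹ = [[−54, −24], [27, 16]] · [[−2, −3], [1, 2]] = [[84, 114], [−38, −49]].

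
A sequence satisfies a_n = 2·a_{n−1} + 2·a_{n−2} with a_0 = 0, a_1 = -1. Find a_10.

-6688

With companion matrix T = [[2, 2], [1, 0]], [a_n, a_{n−1}]ᵀ = T·[a_{n−1}, a_{n−2}]ᵀ, so [a_10, a_9]ᵀ = T⁹·[a_1, a_0]ᵀ.
T⁹ = [[6688, 4896], [2448, 1792]], giving [a_10, a_9]ᵀ = [[-6688], [-2448]].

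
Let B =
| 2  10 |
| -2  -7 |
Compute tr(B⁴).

97

tr B = -5 and det B = 6, so the characteristic polynomial is λ² − (-5)λ + (6) with roots -2 and -3.
Eigenvectors give P = [[5, -2], [-2, 1]] with P⁻¹ = [[1, 2], [2, 5]], and B = P·diag(-2, -3)·P⁻¹.
Then B⁴ = P·diag(16, 81)·P⁻¹ = [[80, -162], [-32, 81]] · [[1, 2], [2, 5]] = [[-244, -650], [130, 341]].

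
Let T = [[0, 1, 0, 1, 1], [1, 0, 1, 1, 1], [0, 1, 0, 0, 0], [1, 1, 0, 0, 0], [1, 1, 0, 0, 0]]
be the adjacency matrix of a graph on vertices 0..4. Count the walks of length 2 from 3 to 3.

2

The number of length-2 walks from vertex 3 to vertex 3 is entry (3,3) of T^2, where T is the adjacency matrix.
T^2 = [[3, 2, 1, 1, 1], [2, 4, 0, 1, 1], [1, 0, 1, 1, 1], [1, 1, 1, 2, 2], [1, 1, 1, 2, 2]]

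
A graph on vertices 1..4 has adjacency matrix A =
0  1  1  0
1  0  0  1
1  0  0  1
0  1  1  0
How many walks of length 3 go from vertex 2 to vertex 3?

0

The number of length-3 walks from vertex 2 to vertex 3 is entry (2,3) of A^3, where A is the adjacency matrix.
A^2 = [[2, 0, 0, 2], [0, 2, 2, 0], [0, 2, 2, 0], [2, 0, 0, 2]]
A^3 = [[0, 4, 4, 0], [4, 0, 0, 4], [4, 0, 0, 4], [0, 4, 4, 0]]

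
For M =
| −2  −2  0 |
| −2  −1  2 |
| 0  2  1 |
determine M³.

[[−28, −30, 8], [−30, −21, 18], [8, 18, 5]]

M² = [[8, 6, −4], [6, 9, 0], [−4, 0, 5]]
M³ = [[−28, −30, 8], [−30, −21, 18], [8, 18, 5]]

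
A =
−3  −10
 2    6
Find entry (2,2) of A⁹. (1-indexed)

2556

tr A = 3 and det A = 2, so the characteristic polynomial is λ² − (3)λ + (2) with roots 1 and 2.
Eigenvectors give P = [[−5, −2], [2, 1]] with P⁻¹ = [[−1, −2], [2, 5]], and A = P·diag(1, 2)·P⁻¹.
Then A⁹ = P·diag(1, 512)·P⁻¹ = [[−5, −1024], [2, 512]] · [[−1, −2], [2, 5]] = [[−2043, −5110], [1022, 2556]].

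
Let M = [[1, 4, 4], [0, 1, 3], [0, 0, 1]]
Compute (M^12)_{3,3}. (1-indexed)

M = I + N where N = [[0, 4, 4], [0, 0, 3], [0, 0, 0]] is strictly upper-triangular, so N^3 = 0.
(I + N)^12 = I + 12·N + 66·N^2 = [[1, 48, 840], [0, 1, 36], [0, 0, 1]].

1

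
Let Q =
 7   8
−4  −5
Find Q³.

[[55, 56], [−28, −29]]

tr Q = 2 and det Q = −3, so the characteristic polynomial is λ² − (2)λ + (−3) with roots 3 and −1.
Eigenvectors give P = [[−2, −1], [1, 1]] with P⁻¹ = [[−1, −1], [1, 2]], and Q = P·diag(3, −1)·P⁻¹.
Then Q³ = P·diag(27, −1)·P⁻¹ = [[−54, 1], [27, −1]] · [[−1, −1], [1, 2]] = [[55, 56], [−28, −29]].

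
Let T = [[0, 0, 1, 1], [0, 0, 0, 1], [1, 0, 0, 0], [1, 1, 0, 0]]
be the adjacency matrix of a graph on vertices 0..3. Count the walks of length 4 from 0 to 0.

5

The number of length-4 walks from vertex 0 to vertex 0 is entry (0,0) of T⁴, where T is the adjacency matrix.
T² = [[2, 1, 0, 0], [1, 1, 0, 0], [0, 0, 1, 1], [0, 0, 1, 2]]
T³ = [[0, 0, 2, 3], [0, 0, 1, 2], [2, 1, 0, 0], [3, 2, 0, 0]]
T⁴ = [[5, 3, 0, 0], [3, 2, 0, 0], [0, 0, 2, 3], [0, 0, 3, 5]]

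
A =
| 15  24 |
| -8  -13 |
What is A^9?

tr A = 2 and det A = -3, so the characteristic polynomial is λ² − (2)λ + (-3) with roots -1 and 3.
Eigenvectors give P = [[3, -2], [-2, 1]] with P⁻¹ = [[-1, -2], [-2, -3]], and A = P·diag(-1, 3)·P⁻¹.
Then A^9 = P·diag(-1, 19683)·P⁻¹ = [[-3, -39366], [2, 19683]] · [[-1, -2], [-2, -3]] = [[78735, 118104], [-39368, -59053]].

[[78735, 118104], [-39368, -59053]]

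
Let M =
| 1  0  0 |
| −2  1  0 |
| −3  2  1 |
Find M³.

M = I + N where N = [[0, 0, 0], [−2, 0, 0], [−3, 2, 0]] is strictly lower-triangular, so N³ = 0.
(I + N)³ = I + 3·N + 3·N² = [[1, 0, 0], [−6, 1, 0], [−21, 6, 1]].

[[1, 0, 0], [−6, 1, 0], [−21, 6, 1]]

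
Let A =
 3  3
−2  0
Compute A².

[[3, 9], [−6, −6]]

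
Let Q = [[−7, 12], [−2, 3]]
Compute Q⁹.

[[−59047, 118092], [−19682, 39363]]

tr Q = −4 and det Q = 3, so the characteristic polynomial is λ² − (−4)λ + (3) with roots −1 and −3.
Eigenvectors give P = [[2, −3], [1, −1]] with P⁻¹ = [[−1, 3], [−1, 2]], and Q = P·diag(−1, −3)·P⁻¹.
Then Q⁹ = P·diag(−1, −19683)·P⁻¹ = [[−2, 59049], [−1, 19683]] · [[−1, 3], [−1, 2]] = [[−59047, 118092], [−19682, 39363]].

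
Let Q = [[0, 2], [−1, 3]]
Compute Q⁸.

tr Q = 3 and det Q = 2, so the characteristic polynomial is λ² − (3)λ + (2) with roots 2 and 1.
Eigenvectors give P = [[−1, 2], [−1, 1]] with P⁻¹ = [[1, −2], [1, −1]], and Q = P·diag(2, 1)·P⁻¹.
Then Q⁸ = P·diag(256, 1)·P⁻¹ = [[−256, 2], [−256, 1]] · [[1, −2], [1, −1]] = [[−254, 510], [−255, 511]].

[[−254, 510], [−255, 511]]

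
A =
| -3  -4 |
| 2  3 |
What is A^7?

[[-3, -4], [2, 3]]

A² = I (check: tr A = 0 and det A = -1), so A^7 = A since 7 is odd.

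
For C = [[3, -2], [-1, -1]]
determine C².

[[11, -4], [-2, 3]]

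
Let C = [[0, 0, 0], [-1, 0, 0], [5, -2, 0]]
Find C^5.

[[0, 0, 0], [0, 0, 0], [0, 0, 0]]

C is strictly triangular, hence nilpotent: C^3 = 0, so C^5 = 0.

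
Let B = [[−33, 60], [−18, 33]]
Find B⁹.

[[−216513, 393660], [−118098, 216513]]

tr B = 0 and det B = −9, so the characteristic polynomial is λ² − (0)λ + (−9) with roots −3 and 3.
Eigenvectors give P = [[2, −5], [1, −3]] with P⁻¹ = [[3, −5], [1, −2]], and B = P·diag(−3, 3)·P⁻¹.
Then B⁹ = P·diag(−19683, 19683)·P⁻¹ = [[−39366, −98415], [−19683, −59049]] · [[3, −5], [1, −2]] = [[−216513, 393660], [−118098, 216513]].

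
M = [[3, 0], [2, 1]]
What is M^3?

[[27, 0], [26, 1]]

tr M = 4 and det M = 3, so the characteristic polynomial is λ² − (4)λ + (3) with roots 3 and 1.
Eigenvectors give P = [[1, 0], [1, −1]] with P⁻¹ = [[1, 0], [1, −1]], and M = P·diag(3, 1)·P⁻¹.
Then M^3 = P·diag(27, 1)·P⁻¹ = [[27, 0], [27, −1]] · [[1, 0], [1, −1]] = [[27, 0], [26, 1]].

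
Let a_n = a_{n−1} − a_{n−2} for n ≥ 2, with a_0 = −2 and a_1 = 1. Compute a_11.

−3

With companion matrix A = [[1, −1], [1, 0]], [a_n, a_{n−1}]ᵀ = A·[a_{n−1}, a_{n−2}]ᵀ, so [a_11, a_10]ᵀ = A^10·[a_1, a_0]ᵀ.
A^10 = [[−1, 1], [−1, 0]], giving [a_11, a_10]ᵀ = [[−3], [−1]].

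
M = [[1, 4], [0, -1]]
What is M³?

[[1, 4], [0, -1]]

M² = [[1, 0], [0, 1]]
M³ = [[1, 4], [0, -1]]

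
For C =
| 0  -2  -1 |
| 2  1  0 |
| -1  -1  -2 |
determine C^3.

[[-4, 3, -1], [-4, -5, 2], [1, -2, -10]]

C^2 = [[-3, -1, 2], [2, -3, -2], [0, 3, 5]]
C^3 = [[-4, 3, -1], [-4, -5, 2], [1, -2, -10]]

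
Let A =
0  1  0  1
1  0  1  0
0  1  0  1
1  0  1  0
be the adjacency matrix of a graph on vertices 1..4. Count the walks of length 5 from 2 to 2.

0

The number of length-5 walks from vertex 2 to vertex 2 is entry (2,2) of A⁵, where A is the adjacency matrix.
A² = [[2, 0, 2, 0], [0, 2, 0, 2], [2, 0, 2, 0], [0, 2, 0, 2]]
A³ = [[0, 4, 0, 4], [4, 0, 4, 0], [0, 4, 0, 4], [4, 0, 4, 0]]
A⁴ = [[8, 0, 8, 0], [0, 8, 0, 8], [8, 0, 8, 0], [0, 8, 0, 8]]
A⁵ = [[0, 16, 0, 16], [16, 0, 16, 0], [0, 16, 0, 16], [16, 0, 16, 0]]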